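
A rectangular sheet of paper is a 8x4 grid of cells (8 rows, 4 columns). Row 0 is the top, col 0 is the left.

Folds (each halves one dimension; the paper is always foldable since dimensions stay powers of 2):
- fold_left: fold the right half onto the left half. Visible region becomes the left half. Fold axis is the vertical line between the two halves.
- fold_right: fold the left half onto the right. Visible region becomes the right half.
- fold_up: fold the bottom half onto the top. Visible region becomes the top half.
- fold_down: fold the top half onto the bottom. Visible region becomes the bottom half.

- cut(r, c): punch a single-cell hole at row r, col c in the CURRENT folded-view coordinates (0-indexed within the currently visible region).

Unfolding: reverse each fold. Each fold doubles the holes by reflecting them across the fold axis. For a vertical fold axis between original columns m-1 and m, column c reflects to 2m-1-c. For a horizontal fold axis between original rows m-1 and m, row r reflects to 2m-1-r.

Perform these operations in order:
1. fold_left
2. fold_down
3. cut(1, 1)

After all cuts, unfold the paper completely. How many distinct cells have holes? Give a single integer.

Answer: 4

Derivation:
Op 1 fold_left: fold axis v@2; visible region now rows[0,8) x cols[0,2) = 8x2
Op 2 fold_down: fold axis h@4; visible region now rows[4,8) x cols[0,2) = 4x2
Op 3 cut(1, 1): punch at orig (5,1); cuts so far [(5, 1)]; region rows[4,8) x cols[0,2) = 4x2
Unfold 1 (reflect across h@4): 2 holes -> [(2, 1), (5, 1)]
Unfold 2 (reflect across v@2): 4 holes -> [(2, 1), (2, 2), (5, 1), (5, 2)]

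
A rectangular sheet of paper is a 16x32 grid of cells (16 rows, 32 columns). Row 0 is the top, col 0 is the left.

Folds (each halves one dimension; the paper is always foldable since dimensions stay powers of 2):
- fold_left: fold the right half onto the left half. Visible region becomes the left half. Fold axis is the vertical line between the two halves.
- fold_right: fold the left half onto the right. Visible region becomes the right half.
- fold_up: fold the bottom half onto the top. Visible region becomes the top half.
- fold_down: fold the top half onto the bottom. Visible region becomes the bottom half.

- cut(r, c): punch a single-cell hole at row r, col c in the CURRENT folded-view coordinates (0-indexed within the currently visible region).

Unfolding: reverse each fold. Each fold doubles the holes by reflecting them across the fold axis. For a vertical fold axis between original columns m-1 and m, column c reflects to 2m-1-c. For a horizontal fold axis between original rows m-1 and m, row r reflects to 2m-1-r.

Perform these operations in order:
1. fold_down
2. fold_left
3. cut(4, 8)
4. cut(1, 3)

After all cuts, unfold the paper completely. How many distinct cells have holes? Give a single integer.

Op 1 fold_down: fold axis h@8; visible region now rows[8,16) x cols[0,32) = 8x32
Op 2 fold_left: fold axis v@16; visible region now rows[8,16) x cols[0,16) = 8x16
Op 3 cut(4, 8): punch at orig (12,8); cuts so far [(12, 8)]; region rows[8,16) x cols[0,16) = 8x16
Op 4 cut(1, 3): punch at orig (9,3); cuts so far [(9, 3), (12, 8)]; region rows[8,16) x cols[0,16) = 8x16
Unfold 1 (reflect across v@16): 4 holes -> [(9, 3), (9, 28), (12, 8), (12, 23)]
Unfold 2 (reflect across h@8): 8 holes -> [(3, 8), (3, 23), (6, 3), (6, 28), (9, 3), (9, 28), (12, 8), (12, 23)]

Answer: 8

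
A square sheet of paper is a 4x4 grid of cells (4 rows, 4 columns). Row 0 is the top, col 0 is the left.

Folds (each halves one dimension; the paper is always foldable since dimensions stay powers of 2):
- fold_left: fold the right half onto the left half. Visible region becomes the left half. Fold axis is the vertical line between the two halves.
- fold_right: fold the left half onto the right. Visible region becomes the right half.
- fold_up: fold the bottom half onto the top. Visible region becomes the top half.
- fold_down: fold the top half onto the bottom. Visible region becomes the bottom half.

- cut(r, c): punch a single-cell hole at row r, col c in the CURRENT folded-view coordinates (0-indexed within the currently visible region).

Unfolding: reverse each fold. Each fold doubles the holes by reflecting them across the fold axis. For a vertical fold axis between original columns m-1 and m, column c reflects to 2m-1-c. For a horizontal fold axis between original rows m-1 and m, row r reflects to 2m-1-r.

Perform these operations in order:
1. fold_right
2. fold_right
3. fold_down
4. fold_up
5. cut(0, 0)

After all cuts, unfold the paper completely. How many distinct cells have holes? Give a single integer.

Op 1 fold_right: fold axis v@2; visible region now rows[0,4) x cols[2,4) = 4x2
Op 2 fold_right: fold axis v@3; visible region now rows[0,4) x cols[3,4) = 4x1
Op 3 fold_down: fold axis h@2; visible region now rows[2,4) x cols[3,4) = 2x1
Op 4 fold_up: fold axis h@3; visible region now rows[2,3) x cols[3,4) = 1x1
Op 5 cut(0, 0): punch at orig (2,3); cuts so far [(2, 3)]; region rows[2,3) x cols[3,4) = 1x1
Unfold 1 (reflect across h@3): 2 holes -> [(2, 3), (3, 3)]
Unfold 2 (reflect across h@2): 4 holes -> [(0, 3), (1, 3), (2, 3), (3, 3)]
Unfold 3 (reflect across v@3): 8 holes -> [(0, 2), (0, 3), (1, 2), (1, 3), (2, 2), (2, 3), (3, 2), (3, 3)]
Unfold 4 (reflect across v@2): 16 holes -> [(0, 0), (0, 1), (0, 2), (0, 3), (1, 0), (1, 1), (1, 2), (1, 3), (2, 0), (2, 1), (2, 2), (2, 3), (3, 0), (3, 1), (3, 2), (3, 3)]

Answer: 16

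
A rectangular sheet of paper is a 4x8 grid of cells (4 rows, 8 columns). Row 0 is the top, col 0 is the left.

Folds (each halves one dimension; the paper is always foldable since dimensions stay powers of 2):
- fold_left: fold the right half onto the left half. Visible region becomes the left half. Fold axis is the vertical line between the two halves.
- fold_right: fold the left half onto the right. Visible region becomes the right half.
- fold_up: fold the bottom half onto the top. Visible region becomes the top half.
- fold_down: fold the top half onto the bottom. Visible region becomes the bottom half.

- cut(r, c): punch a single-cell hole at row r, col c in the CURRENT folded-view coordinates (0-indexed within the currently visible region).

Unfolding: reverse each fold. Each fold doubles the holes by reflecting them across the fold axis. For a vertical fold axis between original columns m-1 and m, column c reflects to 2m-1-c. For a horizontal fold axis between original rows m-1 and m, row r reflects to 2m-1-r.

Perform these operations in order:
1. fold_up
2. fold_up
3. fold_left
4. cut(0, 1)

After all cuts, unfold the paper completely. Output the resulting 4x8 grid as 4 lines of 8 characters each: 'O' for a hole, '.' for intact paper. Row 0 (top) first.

Op 1 fold_up: fold axis h@2; visible region now rows[0,2) x cols[0,8) = 2x8
Op 2 fold_up: fold axis h@1; visible region now rows[0,1) x cols[0,8) = 1x8
Op 3 fold_left: fold axis v@4; visible region now rows[0,1) x cols[0,4) = 1x4
Op 4 cut(0, 1): punch at orig (0,1); cuts so far [(0, 1)]; region rows[0,1) x cols[0,4) = 1x4
Unfold 1 (reflect across v@4): 2 holes -> [(0, 1), (0, 6)]
Unfold 2 (reflect across h@1): 4 holes -> [(0, 1), (0, 6), (1, 1), (1, 6)]
Unfold 3 (reflect across h@2): 8 holes -> [(0, 1), (0, 6), (1, 1), (1, 6), (2, 1), (2, 6), (3, 1), (3, 6)]

Answer: .O....O.
.O....O.
.O....O.
.O....O.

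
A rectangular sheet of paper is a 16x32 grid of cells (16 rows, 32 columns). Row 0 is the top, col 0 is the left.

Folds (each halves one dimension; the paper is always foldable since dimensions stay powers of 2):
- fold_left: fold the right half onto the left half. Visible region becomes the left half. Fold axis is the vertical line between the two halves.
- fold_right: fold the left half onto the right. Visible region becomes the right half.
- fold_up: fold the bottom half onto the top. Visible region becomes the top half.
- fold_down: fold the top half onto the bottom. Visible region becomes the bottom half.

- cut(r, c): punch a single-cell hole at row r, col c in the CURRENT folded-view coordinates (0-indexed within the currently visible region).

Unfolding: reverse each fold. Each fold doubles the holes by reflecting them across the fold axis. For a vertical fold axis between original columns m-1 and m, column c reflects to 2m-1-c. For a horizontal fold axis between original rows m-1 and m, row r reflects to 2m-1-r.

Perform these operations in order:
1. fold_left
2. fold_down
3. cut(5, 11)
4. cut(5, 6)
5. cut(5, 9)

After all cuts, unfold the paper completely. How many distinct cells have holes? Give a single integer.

Op 1 fold_left: fold axis v@16; visible region now rows[0,16) x cols[0,16) = 16x16
Op 2 fold_down: fold axis h@8; visible region now rows[8,16) x cols[0,16) = 8x16
Op 3 cut(5, 11): punch at orig (13,11); cuts so far [(13, 11)]; region rows[8,16) x cols[0,16) = 8x16
Op 4 cut(5, 6): punch at orig (13,6); cuts so far [(13, 6), (13, 11)]; region rows[8,16) x cols[0,16) = 8x16
Op 5 cut(5, 9): punch at orig (13,9); cuts so far [(13, 6), (13, 9), (13, 11)]; region rows[8,16) x cols[0,16) = 8x16
Unfold 1 (reflect across h@8): 6 holes -> [(2, 6), (2, 9), (2, 11), (13, 6), (13, 9), (13, 11)]
Unfold 2 (reflect across v@16): 12 holes -> [(2, 6), (2, 9), (2, 11), (2, 20), (2, 22), (2, 25), (13, 6), (13, 9), (13, 11), (13, 20), (13, 22), (13, 25)]

Answer: 12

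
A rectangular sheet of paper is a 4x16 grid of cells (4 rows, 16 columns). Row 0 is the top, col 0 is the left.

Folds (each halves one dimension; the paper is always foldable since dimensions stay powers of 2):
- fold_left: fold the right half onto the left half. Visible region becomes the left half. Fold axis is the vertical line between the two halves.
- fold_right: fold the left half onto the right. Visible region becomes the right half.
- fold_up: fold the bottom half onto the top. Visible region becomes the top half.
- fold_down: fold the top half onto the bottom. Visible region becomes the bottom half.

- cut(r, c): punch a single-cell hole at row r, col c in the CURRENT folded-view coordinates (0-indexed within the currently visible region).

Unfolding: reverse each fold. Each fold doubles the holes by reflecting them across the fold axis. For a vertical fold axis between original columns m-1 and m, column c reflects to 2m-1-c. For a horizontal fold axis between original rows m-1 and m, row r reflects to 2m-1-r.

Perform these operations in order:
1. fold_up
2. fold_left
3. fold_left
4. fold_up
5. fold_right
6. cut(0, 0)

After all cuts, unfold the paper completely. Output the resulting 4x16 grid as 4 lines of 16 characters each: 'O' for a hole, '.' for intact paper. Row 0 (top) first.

Answer: .OO..OO..OO..OO.
.OO..OO..OO..OO.
.OO..OO..OO..OO.
.OO..OO..OO..OO.

Derivation:
Op 1 fold_up: fold axis h@2; visible region now rows[0,2) x cols[0,16) = 2x16
Op 2 fold_left: fold axis v@8; visible region now rows[0,2) x cols[0,8) = 2x8
Op 3 fold_left: fold axis v@4; visible region now rows[0,2) x cols[0,4) = 2x4
Op 4 fold_up: fold axis h@1; visible region now rows[0,1) x cols[0,4) = 1x4
Op 5 fold_right: fold axis v@2; visible region now rows[0,1) x cols[2,4) = 1x2
Op 6 cut(0, 0): punch at orig (0,2); cuts so far [(0, 2)]; region rows[0,1) x cols[2,4) = 1x2
Unfold 1 (reflect across v@2): 2 holes -> [(0, 1), (0, 2)]
Unfold 2 (reflect across h@1): 4 holes -> [(0, 1), (0, 2), (1, 1), (1, 2)]
Unfold 3 (reflect across v@4): 8 holes -> [(0, 1), (0, 2), (0, 5), (0, 6), (1, 1), (1, 2), (1, 5), (1, 6)]
Unfold 4 (reflect across v@8): 16 holes -> [(0, 1), (0, 2), (0, 5), (0, 6), (0, 9), (0, 10), (0, 13), (0, 14), (1, 1), (1, 2), (1, 5), (1, 6), (1, 9), (1, 10), (1, 13), (1, 14)]
Unfold 5 (reflect across h@2): 32 holes -> [(0, 1), (0, 2), (0, 5), (0, 6), (0, 9), (0, 10), (0, 13), (0, 14), (1, 1), (1, 2), (1, 5), (1, 6), (1, 9), (1, 10), (1, 13), (1, 14), (2, 1), (2, 2), (2, 5), (2, 6), (2, 9), (2, 10), (2, 13), (2, 14), (3, 1), (3, 2), (3, 5), (3, 6), (3, 9), (3, 10), (3, 13), (3, 14)]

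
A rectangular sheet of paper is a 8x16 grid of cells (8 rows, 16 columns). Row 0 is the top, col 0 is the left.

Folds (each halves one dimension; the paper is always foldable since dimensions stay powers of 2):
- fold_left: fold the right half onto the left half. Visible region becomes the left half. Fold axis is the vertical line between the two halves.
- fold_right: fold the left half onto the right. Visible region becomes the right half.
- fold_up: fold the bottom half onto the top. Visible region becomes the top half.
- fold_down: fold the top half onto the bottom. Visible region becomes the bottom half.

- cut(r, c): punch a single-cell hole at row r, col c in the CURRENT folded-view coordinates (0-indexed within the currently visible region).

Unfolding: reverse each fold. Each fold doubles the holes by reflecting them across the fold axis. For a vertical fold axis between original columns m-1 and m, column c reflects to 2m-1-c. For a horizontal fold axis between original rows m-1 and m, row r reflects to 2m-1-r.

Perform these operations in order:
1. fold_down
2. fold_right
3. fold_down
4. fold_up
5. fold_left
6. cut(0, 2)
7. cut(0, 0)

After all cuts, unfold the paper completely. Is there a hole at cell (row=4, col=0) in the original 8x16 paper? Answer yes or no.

Op 1 fold_down: fold axis h@4; visible region now rows[4,8) x cols[0,16) = 4x16
Op 2 fold_right: fold axis v@8; visible region now rows[4,8) x cols[8,16) = 4x8
Op 3 fold_down: fold axis h@6; visible region now rows[6,8) x cols[8,16) = 2x8
Op 4 fold_up: fold axis h@7; visible region now rows[6,7) x cols[8,16) = 1x8
Op 5 fold_left: fold axis v@12; visible region now rows[6,7) x cols[8,12) = 1x4
Op 6 cut(0, 2): punch at orig (6,10); cuts so far [(6, 10)]; region rows[6,7) x cols[8,12) = 1x4
Op 7 cut(0, 0): punch at orig (6,8); cuts so far [(6, 8), (6, 10)]; region rows[6,7) x cols[8,12) = 1x4
Unfold 1 (reflect across v@12): 4 holes -> [(6, 8), (6, 10), (6, 13), (6, 15)]
Unfold 2 (reflect across h@7): 8 holes -> [(6, 8), (6, 10), (6, 13), (6, 15), (7, 8), (7, 10), (7, 13), (7, 15)]
Unfold 3 (reflect across h@6): 16 holes -> [(4, 8), (4, 10), (4, 13), (4, 15), (5, 8), (5, 10), (5, 13), (5, 15), (6, 8), (6, 10), (6, 13), (6, 15), (7, 8), (7, 10), (7, 13), (7, 15)]
Unfold 4 (reflect across v@8): 32 holes -> [(4, 0), (4, 2), (4, 5), (4, 7), (4, 8), (4, 10), (4, 13), (4, 15), (5, 0), (5, 2), (5, 5), (5, 7), (5, 8), (5, 10), (5, 13), (5, 15), (6, 0), (6, 2), (6, 5), (6, 7), (6, 8), (6, 10), (6, 13), (6, 15), (7, 0), (7, 2), (7, 5), (7, 7), (7, 8), (7, 10), (7, 13), (7, 15)]
Unfold 5 (reflect across h@4): 64 holes -> [(0, 0), (0, 2), (0, 5), (0, 7), (0, 8), (0, 10), (0, 13), (0, 15), (1, 0), (1, 2), (1, 5), (1, 7), (1, 8), (1, 10), (1, 13), (1, 15), (2, 0), (2, 2), (2, 5), (2, 7), (2, 8), (2, 10), (2, 13), (2, 15), (3, 0), (3, 2), (3, 5), (3, 7), (3, 8), (3, 10), (3, 13), (3, 15), (4, 0), (4, 2), (4, 5), (4, 7), (4, 8), (4, 10), (4, 13), (4, 15), (5, 0), (5, 2), (5, 5), (5, 7), (5, 8), (5, 10), (5, 13), (5, 15), (6, 0), (6, 2), (6, 5), (6, 7), (6, 8), (6, 10), (6, 13), (6, 15), (7, 0), (7, 2), (7, 5), (7, 7), (7, 8), (7, 10), (7, 13), (7, 15)]
Holes: [(0, 0), (0, 2), (0, 5), (0, 7), (0, 8), (0, 10), (0, 13), (0, 15), (1, 0), (1, 2), (1, 5), (1, 7), (1, 8), (1, 10), (1, 13), (1, 15), (2, 0), (2, 2), (2, 5), (2, 7), (2, 8), (2, 10), (2, 13), (2, 15), (3, 0), (3, 2), (3, 5), (3, 7), (3, 8), (3, 10), (3, 13), (3, 15), (4, 0), (4, 2), (4, 5), (4, 7), (4, 8), (4, 10), (4, 13), (4, 15), (5, 0), (5, 2), (5, 5), (5, 7), (5, 8), (5, 10), (5, 13), (5, 15), (6, 0), (6, 2), (6, 5), (6, 7), (6, 8), (6, 10), (6, 13), (6, 15), (7, 0), (7, 2), (7, 5), (7, 7), (7, 8), (7, 10), (7, 13), (7, 15)]

Answer: yes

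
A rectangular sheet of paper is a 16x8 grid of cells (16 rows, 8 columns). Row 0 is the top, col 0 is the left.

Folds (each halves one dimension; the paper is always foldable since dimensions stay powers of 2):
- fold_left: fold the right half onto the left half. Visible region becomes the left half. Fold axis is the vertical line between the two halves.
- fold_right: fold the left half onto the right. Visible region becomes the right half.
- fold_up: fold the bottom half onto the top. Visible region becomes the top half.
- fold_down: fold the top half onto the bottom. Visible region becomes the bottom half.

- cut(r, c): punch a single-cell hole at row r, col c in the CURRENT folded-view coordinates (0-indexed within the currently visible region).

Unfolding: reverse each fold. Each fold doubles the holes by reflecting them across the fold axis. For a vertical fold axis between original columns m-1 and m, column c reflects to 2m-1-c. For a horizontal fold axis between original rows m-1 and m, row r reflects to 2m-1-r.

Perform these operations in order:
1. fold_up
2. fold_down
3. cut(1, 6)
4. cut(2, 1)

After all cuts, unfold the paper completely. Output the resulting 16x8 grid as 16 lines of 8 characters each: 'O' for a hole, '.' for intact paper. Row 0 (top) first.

Answer: ........
.O......
......O.
........
........
......O.
.O......
........
........
.O......
......O.
........
........
......O.
.O......
........

Derivation:
Op 1 fold_up: fold axis h@8; visible region now rows[0,8) x cols[0,8) = 8x8
Op 2 fold_down: fold axis h@4; visible region now rows[4,8) x cols[0,8) = 4x8
Op 3 cut(1, 6): punch at orig (5,6); cuts so far [(5, 6)]; region rows[4,8) x cols[0,8) = 4x8
Op 4 cut(2, 1): punch at orig (6,1); cuts so far [(5, 6), (6, 1)]; region rows[4,8) x cols[0,8) = 4x8
Unfold 1 (reflect across h@4): 4 holes -> [(1, 1), (2, 6), (5, 6), (6, 1)]
Unfold 2 (reflect across h@8): 8 holes -> [(1, 1), (2, 6), (5, 6), (6, 1), (9, 1), (10, 6), (13, 6), (14, 1)]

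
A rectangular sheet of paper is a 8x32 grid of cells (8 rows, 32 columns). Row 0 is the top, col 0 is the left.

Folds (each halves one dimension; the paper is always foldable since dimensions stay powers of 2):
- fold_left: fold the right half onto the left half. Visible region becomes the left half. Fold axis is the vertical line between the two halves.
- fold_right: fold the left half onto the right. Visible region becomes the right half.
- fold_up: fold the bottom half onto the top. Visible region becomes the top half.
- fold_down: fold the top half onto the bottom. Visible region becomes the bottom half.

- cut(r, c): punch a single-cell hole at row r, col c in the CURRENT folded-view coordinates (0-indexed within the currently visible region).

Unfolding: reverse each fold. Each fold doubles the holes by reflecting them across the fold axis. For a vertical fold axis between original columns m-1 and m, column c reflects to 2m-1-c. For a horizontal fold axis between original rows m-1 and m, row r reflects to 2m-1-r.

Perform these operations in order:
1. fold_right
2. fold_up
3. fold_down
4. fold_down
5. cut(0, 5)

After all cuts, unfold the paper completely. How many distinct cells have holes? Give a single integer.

Answer: 16

Derivation:
Op 1 fold_right: fold axis v@16; visible region now rows[0,8) x cols[16,32) = 8x16
Op 2 fold_up: fold axis h@4; visible region now rows[0,4) x cols[16,32) = 4x16
Op 3 fold_down: fold axis h@2; visible region now rows[2,4) x cols[16,32) = 2x16
Op 4 fold_down: fold axis h@3; visible region now rows[3,4) x cols[16,32) = 1x16
Op 5 cut(0, 5): punch at orig (3,21); cuts so far [(3, 21)]; region rows[3,4) x cols[16,32) = 1x16
Unfold 1 (reflect across h@3): 2 holes -> [(2, 21), (3, 21)]
Unfold 2 (reflect across h@2): 4 holes -> [(0, 21), (1, 21), (2, 21), (3, 21)]
Unfold 3 (reflect across h@4): 8 holes -> [(0, 21), (1, 21), (2, 21), (3, 21), (4, 21), (5, 21), (6, 21), (7, 21)]
Unfold 4 (reflect across v@16): 16 holes -> [(0, 10), (0, 21), (1, 10), (1, 21), (2, 10), (2, 21), (3, 10), (3, 21), (4, 10), (4, 21), (5, 10), (5, 21), (6, 10), (6, 21), (7, 10), (7, 21)]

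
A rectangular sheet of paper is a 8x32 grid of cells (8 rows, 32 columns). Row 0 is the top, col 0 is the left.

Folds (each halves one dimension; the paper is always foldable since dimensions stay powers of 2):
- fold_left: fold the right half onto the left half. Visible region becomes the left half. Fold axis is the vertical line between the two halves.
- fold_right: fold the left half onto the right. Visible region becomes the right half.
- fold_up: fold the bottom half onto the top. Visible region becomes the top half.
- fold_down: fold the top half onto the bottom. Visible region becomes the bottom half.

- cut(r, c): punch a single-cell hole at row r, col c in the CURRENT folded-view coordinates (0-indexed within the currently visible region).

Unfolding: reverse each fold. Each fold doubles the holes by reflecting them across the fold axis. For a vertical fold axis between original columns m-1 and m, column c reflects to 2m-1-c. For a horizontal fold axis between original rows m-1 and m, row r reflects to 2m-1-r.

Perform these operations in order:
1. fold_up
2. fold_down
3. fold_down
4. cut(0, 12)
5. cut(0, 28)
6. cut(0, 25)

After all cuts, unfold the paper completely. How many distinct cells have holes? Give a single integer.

Answer: 24

Derivation:
Op 1 fold_up: fold axis h@4; visible region now rows[0,4) x cols[0,32) = 4x32
Op 2 fold_down: fold axis h@2; visible region now rows[2,4) x cols[0,32) = 2x32
Op 3 fold_down: fold axis h@3; visible region now rows[3,4) x cols[0,32) = 1x32
Op 4 cut(0, 12): punch at orig (3,12); cuts so far [(3, 12)]; region rows[3,4) x cols[0,32) = 1x32
Op 5 cut(0, 28): punch at orig (3,28); cuts so far [(3, 12), (3, 28)]; region rows[3,4) x cols[0,32) = 1x32
Op 6 cut(0, 25): punch at orig (3,25); cuts so far [(3, 12), (3, 25), (3, 28)]; region rows[3,4) x cols[0,32) = 1x32
Unfold 1 (reflect across h@3): 6 holes -> [(2, 12), (2, 25), (2, 28), (3, 12), (3, 25), (3, 28)]
Unfold 2 (reflect across h@2): 12 holes -> [(0, 12), (0, 25), (0, 28), (1, 12), (1, 25), (1, 28), (2, 12), (2, 25), (2, 28), (3, 12), (3, 25), (3, 28)]
Unfold 3 (reflect across h@4): 24 holes -> [(0, 12), (0, 25), (0, 28), (1, 12), (1, 25), (1, 28), (2, 12), (2, 25), (2, 28), (3, 12), (3, 25), (3, 28), (4, 12), (4, 25), (4, 28), (5, 12), (5, 25), (5, 28), (6, 12), (6, 25), (6, 28), (7, 12), (7, 25), (7, 28)]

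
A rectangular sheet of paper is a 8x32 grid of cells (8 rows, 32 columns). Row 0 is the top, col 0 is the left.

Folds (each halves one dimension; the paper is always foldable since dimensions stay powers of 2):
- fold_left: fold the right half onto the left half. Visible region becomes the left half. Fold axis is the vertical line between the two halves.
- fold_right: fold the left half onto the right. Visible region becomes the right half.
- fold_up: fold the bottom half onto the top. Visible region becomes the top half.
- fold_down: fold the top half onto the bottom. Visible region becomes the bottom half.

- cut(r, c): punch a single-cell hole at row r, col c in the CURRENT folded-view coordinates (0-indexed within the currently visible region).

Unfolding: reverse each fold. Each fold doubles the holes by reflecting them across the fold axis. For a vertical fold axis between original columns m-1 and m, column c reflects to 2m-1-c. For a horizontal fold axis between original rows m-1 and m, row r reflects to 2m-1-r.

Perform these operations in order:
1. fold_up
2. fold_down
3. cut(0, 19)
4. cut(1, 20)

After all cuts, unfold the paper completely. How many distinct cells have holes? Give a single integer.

Answer: 8

Derivation:
Op 1 fold_up: fold axis h@4; visible region now rows[0,4) x cols[0,32) = 4x32
Op 2 fold_down: fold axis h@2; visible region now rows[2,4) x cols[0,32) = 2x32
Op 3 cut(0, 19): punch at orig (2,19); cuts so far [(2, 19)]; region rows[2,4) x cols[0,32) = 2x32
Op 4 cut(1, 20): punch at orig (3,20); cuts so far [(2, 19), (3, 20)]; region rows[2,4) x cols[0,32) = 2x32
Unfold 1 (reflect across h@2): 4 holes -> [(0, 20), (1, 19), (2, 19), (3, 20)]
Unfold 2 (reflect across h@4): 8 holes -> [(0, 20), (1, 19), (2, 19), (3, 20), (4, 20), (5, 19), (6, 19), (7, 20)]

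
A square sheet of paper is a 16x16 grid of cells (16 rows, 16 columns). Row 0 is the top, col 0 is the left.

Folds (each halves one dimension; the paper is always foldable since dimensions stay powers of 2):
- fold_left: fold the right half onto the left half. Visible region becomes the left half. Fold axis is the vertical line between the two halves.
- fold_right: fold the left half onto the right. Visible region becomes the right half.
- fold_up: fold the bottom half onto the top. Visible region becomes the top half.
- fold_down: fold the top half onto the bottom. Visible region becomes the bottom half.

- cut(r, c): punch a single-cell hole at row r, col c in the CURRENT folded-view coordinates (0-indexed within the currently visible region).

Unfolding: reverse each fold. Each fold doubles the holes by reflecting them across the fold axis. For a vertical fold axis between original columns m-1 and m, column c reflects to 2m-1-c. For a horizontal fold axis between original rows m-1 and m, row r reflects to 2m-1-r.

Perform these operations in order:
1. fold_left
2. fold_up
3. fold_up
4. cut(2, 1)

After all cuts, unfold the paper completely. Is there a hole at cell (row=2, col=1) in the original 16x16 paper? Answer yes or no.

Op 1 fold_left: fold axis v@8; visible region now rows[0,16) x cols[0,8) = 16x8
Op 2 fold_up: fold axis h@8; visible region now rows[0,8) x cols[0,8) = 8x8
Op 3 fold_up: fold axis h@4; visible region now rows[0,4) x cols[0,8) = 4x8
Op 4 cut(2, 1): punch at orig (2,1); cuts so far [(2, 1)]; region rows[0,4) x cols[0,8) = 4x8
Unfold 1 (reflect across h@4): 2 holes -> [(2, 1), (5, 1)]
Unfold 2 (reflect across h@8): 4 holes -> [(2, 1), (5, 1), (10, 1), (13, 1)]
Unfold 3 (reflect across v@8): 8 holes -> [(2, 1), (2, 14), (5, 1), (5, 14), (10, 1), (10, 14), (13, 1), (13, 14)]
Holes: [(2, 1), (2, 14), (5, 1), (5, 14), (10, 1), (10, 14), (13, 1), (13, 14)]

Answer: yes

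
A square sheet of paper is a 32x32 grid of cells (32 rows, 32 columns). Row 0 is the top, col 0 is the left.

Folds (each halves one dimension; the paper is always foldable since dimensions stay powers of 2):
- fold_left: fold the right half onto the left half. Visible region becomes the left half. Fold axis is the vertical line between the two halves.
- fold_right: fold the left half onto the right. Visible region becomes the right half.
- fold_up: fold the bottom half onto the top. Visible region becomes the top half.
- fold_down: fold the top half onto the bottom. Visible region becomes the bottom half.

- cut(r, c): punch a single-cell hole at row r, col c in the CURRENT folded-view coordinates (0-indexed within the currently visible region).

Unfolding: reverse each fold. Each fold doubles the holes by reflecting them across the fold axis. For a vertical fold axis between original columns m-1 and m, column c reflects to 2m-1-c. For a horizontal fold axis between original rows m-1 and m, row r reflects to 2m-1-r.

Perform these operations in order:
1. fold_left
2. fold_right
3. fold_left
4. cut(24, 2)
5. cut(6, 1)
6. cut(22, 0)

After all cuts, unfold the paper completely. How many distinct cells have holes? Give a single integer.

Answer: 24

Derivation:
Op 1 fold_left: fold axis v@16; visible region now rows[0,32) x cols[0,16) = 32x16
Op 2 fold_right: fold axis v@8; visible region now rows[0,32) x cols[8,16) = 32x8
Op 3 fold_left: fold axis v@12; visible region now rows[0,32) x cols[8,12) = 32x4
Op 4 cut(24, 2): punch at orig (24,10); cuts so far [(24, 10)]; region rows[0,32) x cols[8,12) = 32x4
Op 5 cut(6, 1): punch at orig (6,9); cuts so far [(6, 9), (24, 10)]; region rows[0,32) x cols[8,12) = 32x4
Op 6 cut(22, 0): punch at orig (22,8); cuts so far [(6, 9), (22, 8), (24, 10)]; region rows[0,32) x cols[8,12) = 32x4
Unfold 1 (reflect across v@12): 6 holes -> [(6, 9), (6, 14), (22, 8), (22, 15), (24, 10), (24, 13)]
Unfold 2 (reflect across v@8): 12 holes -> [(6, 1), (6, 6), (6, 9), (6, 14), (22, 0), (22, 7), (22, 8), (22, 15), (24, 2), (24, 5), (24, 10), (24, 13)]
Unfold 3 (reflect across v@16): 24 holes -> [(6, 1), (6, 6), (6, 9), (6, 14), (6, 17), (6, 22), (6, 25), (6, 30), (22, 0), (22, 7), (22, 8), (22, 15), (22, 16), (22, 23), (22, 24), (22, 31), (24, 2), (24, 5), (24, 10), (24, 13), (24, 18), (24, 21), (24, 26), (24, 29)]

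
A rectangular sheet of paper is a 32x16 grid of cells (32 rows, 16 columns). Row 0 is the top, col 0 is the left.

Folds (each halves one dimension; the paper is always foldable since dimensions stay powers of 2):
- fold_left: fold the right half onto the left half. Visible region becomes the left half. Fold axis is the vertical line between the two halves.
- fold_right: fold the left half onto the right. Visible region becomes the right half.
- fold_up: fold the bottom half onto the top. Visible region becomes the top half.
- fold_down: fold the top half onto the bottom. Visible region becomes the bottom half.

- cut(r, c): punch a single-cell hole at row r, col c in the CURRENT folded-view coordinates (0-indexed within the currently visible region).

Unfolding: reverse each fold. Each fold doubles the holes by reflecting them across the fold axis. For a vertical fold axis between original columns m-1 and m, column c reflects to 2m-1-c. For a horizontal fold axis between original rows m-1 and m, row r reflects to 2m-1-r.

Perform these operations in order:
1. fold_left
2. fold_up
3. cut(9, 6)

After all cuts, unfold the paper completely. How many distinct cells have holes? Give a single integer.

Op 1 fold_left: fold axis v@8; visible region now rows[0,32) x cols[0,8) = 32x8
Op 2 fold_up: fold axis h@16; visible region now rows[0,16) x cols[0,8) = 16x8
Op 3 cut(9, 6): punch at orig (9,6); cuts so far [(9, 6)]; region rows[0,16) x cols[0,8) = 16x8
Unfold 1 (reflect across h@16): 2 holes -> [(9, 6), (22, 6)]
Unfold 2 (reflect across v@8): 4 holes -> [(9, 6), (9, 9), (22, 6), (22, 9)]

Answer: 4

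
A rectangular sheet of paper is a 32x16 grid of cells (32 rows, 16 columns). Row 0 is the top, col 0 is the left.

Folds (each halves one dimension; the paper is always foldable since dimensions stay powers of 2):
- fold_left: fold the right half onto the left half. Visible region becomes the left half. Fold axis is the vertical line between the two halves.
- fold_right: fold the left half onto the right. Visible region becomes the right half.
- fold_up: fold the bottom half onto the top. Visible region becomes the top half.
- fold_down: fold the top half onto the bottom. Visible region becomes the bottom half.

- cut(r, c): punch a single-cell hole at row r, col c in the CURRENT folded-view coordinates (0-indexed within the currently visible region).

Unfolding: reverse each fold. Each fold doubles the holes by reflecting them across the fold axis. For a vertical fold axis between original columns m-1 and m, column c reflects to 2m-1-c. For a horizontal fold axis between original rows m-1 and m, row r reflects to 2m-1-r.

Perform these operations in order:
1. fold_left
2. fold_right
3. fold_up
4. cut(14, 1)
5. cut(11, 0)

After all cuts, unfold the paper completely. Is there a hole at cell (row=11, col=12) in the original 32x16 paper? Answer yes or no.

Op 1 fold_left: fold axis v@8; visible region now rows[0,32) x cols[0,8) = 32x8
Op 2 fold_right: fold axis v@4; visible region now rows[0,32) x cols[4,8) = 32x4
Op 3 fold_up: fold axis h@16; visible region now rows[0,16) x cols[4,8) = 16x4
Op 4 cut(14, 1): punch at orig (14,5); cuts so far [(14, 5)]; region rows[0,16) x cols[4,8) = 16x4
Op 5 cut(11, 0): punch at orig (11,4); cuts so far [(11, 4), (14, 5)]; region rows[0,16) x cols[4,8) = 16x4
Unfold 1 (reflect across h@16): 4 holes -> [(11, 4), (14, 5), (17, 5), (20, 4)]
Unfold 2 (reflect across v@4): 8 holes -> [(11, 3), (11, 4), (14, 2), (14, 5), (17, 2), (17, 5), (20, 3), (20, 4)]
Unfold 3 (reflect across v@8): 16 holes -> [(11, 3), (11, 4), (11, 11), (11, 12), (14, 2), (14, 5), (14, 10), (14, 13), (17, 2), (17, 5), (17, 10), (17, 13), (20, 3), (20, 4), (20, 11), (20, 12)]
Holes: [(11, 3), (11, 4), (11, 11), (11, 12), (14, 2), (14, 5), (14, 10), (14, 13), (17, 2), (17, 5), (17, 10), (17, 13), (20, 3), (20, 4), (20, 11), (20, 12)]

Answer: yes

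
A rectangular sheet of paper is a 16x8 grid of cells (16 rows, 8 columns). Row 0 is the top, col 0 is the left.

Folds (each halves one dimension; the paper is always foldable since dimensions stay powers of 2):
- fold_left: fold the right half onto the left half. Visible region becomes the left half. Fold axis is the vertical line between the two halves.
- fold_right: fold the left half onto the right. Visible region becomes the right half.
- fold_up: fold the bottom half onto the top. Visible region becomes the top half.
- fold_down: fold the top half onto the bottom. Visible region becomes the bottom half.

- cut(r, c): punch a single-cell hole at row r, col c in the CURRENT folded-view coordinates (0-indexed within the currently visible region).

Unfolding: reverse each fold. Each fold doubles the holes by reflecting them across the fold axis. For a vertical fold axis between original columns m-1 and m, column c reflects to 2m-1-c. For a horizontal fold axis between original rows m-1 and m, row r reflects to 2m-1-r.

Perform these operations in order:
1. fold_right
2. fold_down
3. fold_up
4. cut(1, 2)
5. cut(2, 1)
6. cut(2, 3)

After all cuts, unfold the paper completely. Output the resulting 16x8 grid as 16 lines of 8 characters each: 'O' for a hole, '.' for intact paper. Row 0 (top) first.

Answer: ........
.O....O.
O.O..O.O
........
........
O.O..O.O
.O....O.
........
........
.O....O.
O.O..O.O
........
........
O.O..O.O
.O....O.
........

Derivation:
Op 1 fold_right: fold axis v@4; visible region now rows[0,16) x cols[4,8) = 16x4
Op 2 fold_down: fold axis h@8; visible region now rows[8,16) x cols[4,8) = 8x4
Op 3 fold_up: fold axis h@12; visible region now rows[8,12) x cols[4,8) = 4x4
Op 4 cut(1, 2): punch at orig (9,6); cuts so far [(9, 6)]; region rows[8,12) x cols[4,8) = 4x4
Op 5 cut(2, 1): punch at orig (10,5); cuts so far [(9, 6), (10, 5)]; region rows[8,12) x cols[4,8) = 4x4
Op 6 cut(2, 3): punch at orig (10,7); cuts so far [(9, 6), (10, 5), (10, 7)]; region rows[8,12) x cols[4,8) = 4x4
Unfold 1 (reflect across h@12): 6 holes -> [(9, 6), (10, 5), (10, 7), (13, 5), (13, 7), (14, 6)]
Unfold 2 (reflect across h@8): 12 holes -> [(1, 6), (2, 5), (2, 7), (5, 5), (5, 7), (6, 6), (9, 6), (10, 5), (10, 7), (13, 5), (13, 7), (14, 6)]
Unfold 3 (reflect across v@4): 24 holes -> [(1, 1), (1, 6), (2, 0), (2, 2), (2, 5), (2, 7), (5, 0), (5, 2), (5, 5), (5, 7), (6, 1), (6, 6), (9, 1), (9, 6), (10, 0), (10, 2), (10, 5), (10, 7), (13, 0), (13, 2), (13, 5), (13, 7), (14, 1), (14, 6)]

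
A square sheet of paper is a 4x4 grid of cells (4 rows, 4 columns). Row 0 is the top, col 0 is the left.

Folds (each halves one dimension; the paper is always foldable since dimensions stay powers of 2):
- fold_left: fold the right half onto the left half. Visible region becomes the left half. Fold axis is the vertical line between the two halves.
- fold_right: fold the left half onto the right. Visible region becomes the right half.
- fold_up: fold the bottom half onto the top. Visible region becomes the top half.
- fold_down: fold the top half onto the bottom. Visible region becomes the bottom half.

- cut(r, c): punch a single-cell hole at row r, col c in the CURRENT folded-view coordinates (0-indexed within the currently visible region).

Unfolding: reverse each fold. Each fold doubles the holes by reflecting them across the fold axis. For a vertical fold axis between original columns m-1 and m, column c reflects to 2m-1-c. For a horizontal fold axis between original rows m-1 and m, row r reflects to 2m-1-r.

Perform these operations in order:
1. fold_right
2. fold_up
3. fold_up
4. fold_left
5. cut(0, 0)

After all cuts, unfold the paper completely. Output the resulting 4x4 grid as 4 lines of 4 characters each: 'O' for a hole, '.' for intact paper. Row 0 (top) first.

Answer: OOOO
OOOO
OOOO
OOOO

Derivation:
Op 1 fold_right: fold axis v@2; visible region now rows[0,4) x cols[2,4) = 4x2
Op 2 fold_up: fold axis h@2; visible region now rows[0,2) x cols[2,4) = 2x2
Op 3 fold_up: fold axis h@1; visible region now rows[0,1) x cols[2,4) = 1x2
Op 4 fold_left: fold axis v@3; visible region now rows[0,1) x cols[2,3) = 1x1
Op 5 cut(0, 0): punch at orig (0,2); cuts so far [(0, 2)]; region rows[0,1) x cols[2,3) = 1x1
Unfold 1 (reflect across v@3): 2 holes -> [(0, 2), (0, 3)]
Unfold 2 (reflect across h@1): 4 holes -> [(0, 2), (0, 3), (1, 2), (1, 3)]
Unfold 3 (reflect across h@2): 8 holes -> [(0, 2), (0, 3), (1, 2), (1, 3), (2, 2), (2, 3), (3, 2), (3, 3)]
Unfold 4 (reflect across v@2): 16 holes -> [(0, 0), (0, 1), (0, 2), (0, 3), (1, 0), (1, 1), (1, 2), (1, 3), (2, 0), (2, 1), (2, 2), (2, 3), (3, 0), (3, 1), (3, 2), (3, 3)]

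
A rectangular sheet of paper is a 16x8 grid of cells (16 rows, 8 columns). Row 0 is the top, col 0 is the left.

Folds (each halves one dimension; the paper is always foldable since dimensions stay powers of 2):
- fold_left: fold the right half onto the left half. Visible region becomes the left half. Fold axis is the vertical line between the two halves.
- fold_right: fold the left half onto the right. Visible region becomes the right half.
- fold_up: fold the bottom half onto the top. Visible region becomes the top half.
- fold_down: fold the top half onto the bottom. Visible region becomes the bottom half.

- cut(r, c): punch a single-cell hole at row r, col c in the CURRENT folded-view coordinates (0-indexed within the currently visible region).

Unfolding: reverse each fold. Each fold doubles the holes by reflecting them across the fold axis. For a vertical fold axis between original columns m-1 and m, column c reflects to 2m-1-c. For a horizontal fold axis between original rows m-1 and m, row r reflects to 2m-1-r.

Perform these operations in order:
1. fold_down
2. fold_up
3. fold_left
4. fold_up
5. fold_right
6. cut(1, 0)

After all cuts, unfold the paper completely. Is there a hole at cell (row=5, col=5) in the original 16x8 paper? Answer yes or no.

Answer: yes

Derivation:
Op 1 fold_down: fold axis h@8; visible region now rows[8,16) x cols[0,8) = 8x8
Op 2 fold_up: fold axis h@12; visible region now rows[8,12) x cols[0,8) = 4x8
Op 3 fold_left: fold axis v@4; visible region now rows[8,12) x cols[0,4) = 4x4
Op 4 fold_up: fold axis h@10; visible region now rows[8,10) x cols[0,4) = 2x4
Op 5 fold_right: fold axis v@2; visible region now rows[8,10) x cols[2,4) = 2x2
Op 6 cut(1, 0): punch at orig (9,2); cuts so far [(9, 2)]; region rows[8,10) x cols[2,4) = 2x2
Unfold 1 (reflect across v@2): 2 holes -> [(9, 1), (9, 2)]
Unfold 2 (reflect across h@10): 4 holes -> [(9, 1), (9, 2), (10, 1), (10, 2)]
Unfold 3 (reflect across v@4): 8 holes -> [(9, 1), (9, 2), (9, 5), (9, 6), (10, 1), (10, 2), (10, 5), (10, 6)]
Unfold 4 (reflect across h@12): 16 holes -> [(9, 1), (9, 2), (9, 5), (9, 6), (10, 1), (10, 2), (10, 5), (10, 6), (13, 1), (13, 2), (13, 5), (13, 6), (14, 1), (14, 2), (14, 5), (14, 6)]
Unfold 5 (reflect across h@8): 32 holes -> [(1, 1), (1, 2), (1, 5), (1, 6), (2, 1), (2, 2), (2, 5), (2, 6), (5, 1), (5, 2), (5, 5), (5, 6), (6, 1), (6, 2), (6, 5), (6, 6), (9, 1), (9, 2), (9, 5), (9, 6), (10, 1), (10, 2), (10, 5), (10, 6), (13, 1), (13, 2), (13, 5), (13, 6), (14, 1), (14, 2), (14, 5), (14, 6)]
Holes: [(1, 1), (1, 2), (1, 5), (1, 6), (2, 1), (2, 2), (2, 5), (2, 6), (5, 1), (5, 2), (5, 5), (5, 6), (6, 1), (6, 2), (6, 5), (6, 6), (9, 1), (9, 2), (9, 5), (9, 6), (10, 1), (10, 2), (10, 5), (10, 6), (13, 1), (13, 2), (13, 5), (13, 6), (14, 1), (14, 2), (14, 5), (14, 6)]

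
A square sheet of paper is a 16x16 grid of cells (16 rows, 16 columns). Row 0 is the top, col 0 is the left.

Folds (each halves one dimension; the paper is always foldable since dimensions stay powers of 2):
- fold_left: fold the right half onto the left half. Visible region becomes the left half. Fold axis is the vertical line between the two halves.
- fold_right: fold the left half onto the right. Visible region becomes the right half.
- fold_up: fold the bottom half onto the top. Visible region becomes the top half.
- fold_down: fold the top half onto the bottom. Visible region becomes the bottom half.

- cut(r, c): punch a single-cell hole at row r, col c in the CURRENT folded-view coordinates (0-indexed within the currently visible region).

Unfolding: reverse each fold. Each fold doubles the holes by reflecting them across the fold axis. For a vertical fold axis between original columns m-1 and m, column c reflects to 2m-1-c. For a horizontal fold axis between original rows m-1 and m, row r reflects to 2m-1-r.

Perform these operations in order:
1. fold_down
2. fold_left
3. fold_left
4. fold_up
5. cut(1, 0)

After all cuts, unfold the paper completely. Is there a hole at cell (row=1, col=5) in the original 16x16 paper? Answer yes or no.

Op 1 fold_down: fold axis h@8; visible region now rows[8,16) x cols[0,16) = 8x16
Op 2 fold_left: fold axis v@8; visible region now rows[8,16) x cols[0,8) = 8x8
Op 3 fold_left: fold axis v@4; visible region now rows[8,16) x cols[0,4) = 8x4
Op 4 fold_up: fold axis h@12; visible region now rows[8,12) x cols[0,4) = 4x4
Op 5 cut(1, 0): punch at orig (9,0); cuts so far [(9, 0)]; region rows[8,12) x cols[0,4) = 4x4
Unfold 1 (reflect across h@12): 2 holes -> [(9, 0), (14, 0)]
Unfold 2 (reflect across v@4): 4 holes -> [(9, 0), (9, 7), (14, 0), (14, 7)]
Unfold 3 (reflect across v@8): 8 holes -> [(9, 0), (9, 7), (9, 8), (9, 15), (14, 0), (14, 7), (14, 8), (14, 15)]
Unfold 4 (reflect across h@8): 16 holes -> [(1, 0), (1, 7), (1, 8), (1, 15), (6, 0), (6, 7), (6, 8), (6, 15), (9, 0), (9, 7), (9, 8), (9, 15), (14, 0), (14, 7), (14, 8), (14, 15)]
Holes: [(1, 0), (1, 7), (1, 8), (1, 15), (6, 0), (6, 7), (6, 8), (6, 15), (9, 0), (9, 7), (9, 8), (9, 15), (14, 0), (14, 7), (14, 8), (14, 15)]

Answer: no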